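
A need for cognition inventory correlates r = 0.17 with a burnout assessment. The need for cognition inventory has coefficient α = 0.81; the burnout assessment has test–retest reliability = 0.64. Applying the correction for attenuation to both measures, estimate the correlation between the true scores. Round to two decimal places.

r_true = r_obs / √(r_xx · r_yy) = 0.17 / √(0.81 × 0.64) = 0.17 / √0.5184 = 0.17 / 0.7200 ≈ 0.24.

0.24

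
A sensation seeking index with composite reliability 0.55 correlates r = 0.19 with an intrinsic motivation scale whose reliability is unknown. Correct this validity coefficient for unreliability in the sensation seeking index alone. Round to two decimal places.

0.26

Single correction: r_c = r_obs / √r_xx = 0.19 / √0.55 = 0.19 / 0.7416 ≈ 0.26.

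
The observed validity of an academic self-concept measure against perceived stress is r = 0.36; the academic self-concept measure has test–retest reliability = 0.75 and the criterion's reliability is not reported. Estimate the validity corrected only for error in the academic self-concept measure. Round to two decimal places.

0.42

Single correction: r_c = r_obs / √r_xx = 0.36 / √0.75 = 0.36 / 0.8660 ≈ 0.42.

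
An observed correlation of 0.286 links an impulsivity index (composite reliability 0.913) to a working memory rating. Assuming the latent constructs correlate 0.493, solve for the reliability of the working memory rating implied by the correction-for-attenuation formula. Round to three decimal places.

0.369

r_true = r_obs / √(r_xx · r_yy) ⇒ 0.493 = 0.286 / √(0.913 · r_yy).
√(0.913 · r_yy) = 0.286 / 0.493 = 0.5801; 0.913 · r_yy = 0.3365; r_yy = 0.3365 / 0.913 ≈ 0.369.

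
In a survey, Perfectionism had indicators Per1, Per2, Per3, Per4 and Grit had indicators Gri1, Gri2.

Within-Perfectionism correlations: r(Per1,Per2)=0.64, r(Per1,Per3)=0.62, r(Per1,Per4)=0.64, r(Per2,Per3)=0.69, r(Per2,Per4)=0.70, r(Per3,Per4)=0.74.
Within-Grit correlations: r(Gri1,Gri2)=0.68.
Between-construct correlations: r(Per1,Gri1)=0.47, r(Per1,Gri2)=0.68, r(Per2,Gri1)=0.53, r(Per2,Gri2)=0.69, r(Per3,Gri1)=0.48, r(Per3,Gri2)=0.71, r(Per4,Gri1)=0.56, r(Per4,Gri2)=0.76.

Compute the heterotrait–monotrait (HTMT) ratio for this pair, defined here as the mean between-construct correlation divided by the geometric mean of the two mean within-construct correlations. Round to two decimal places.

Between-construct mean = 4.88/8 = 0.6100.
Mean within-Per = 4.03/6 = 0.6717; mean within-Gri = 0.68/1 = 0.6800.
Geometric mean = √(0.6717 × 0.6800) = 0.6758.
HTMT = 0.6100 / 0.6758 = 0.90.

0.90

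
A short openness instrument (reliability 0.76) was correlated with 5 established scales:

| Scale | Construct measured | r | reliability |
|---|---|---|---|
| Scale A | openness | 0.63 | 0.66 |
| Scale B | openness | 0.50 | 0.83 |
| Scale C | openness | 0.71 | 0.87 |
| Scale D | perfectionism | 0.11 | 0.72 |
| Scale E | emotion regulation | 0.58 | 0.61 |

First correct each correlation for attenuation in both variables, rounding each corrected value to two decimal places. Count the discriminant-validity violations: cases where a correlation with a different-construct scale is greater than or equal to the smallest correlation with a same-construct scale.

Disattenuated r (r / √(r_scale · r_new)):
  Scale A (conv): 0.63 / √(0.66·0.76) = 0.89
  Scale B (conv): 0.50 / √(0.83·0.76) = 0.63
  Scale C (conv): 0.71 / √(0.87·0.76) = 0.87
  Scale D (disc): 0.11 / √(0.72·0.76) = 0.15
  Scale E (disc): 0.58 / √(0.61·0.76) = 0.85
Smallest convergent = 0.63. Discriminant values: 0.15, 0.85; count ≥ 0.63 → 1.

1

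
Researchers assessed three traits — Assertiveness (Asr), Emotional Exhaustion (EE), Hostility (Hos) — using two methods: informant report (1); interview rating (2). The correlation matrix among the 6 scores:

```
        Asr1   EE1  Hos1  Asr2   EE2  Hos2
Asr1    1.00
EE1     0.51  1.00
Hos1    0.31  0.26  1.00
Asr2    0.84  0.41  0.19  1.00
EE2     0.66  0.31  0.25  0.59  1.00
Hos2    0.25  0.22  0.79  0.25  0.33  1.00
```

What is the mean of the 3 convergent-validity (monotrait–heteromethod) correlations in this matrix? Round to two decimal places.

Convergent values: 0.84, 0.31, 0.79; mean = 1.94/3 = 0.65.

0.65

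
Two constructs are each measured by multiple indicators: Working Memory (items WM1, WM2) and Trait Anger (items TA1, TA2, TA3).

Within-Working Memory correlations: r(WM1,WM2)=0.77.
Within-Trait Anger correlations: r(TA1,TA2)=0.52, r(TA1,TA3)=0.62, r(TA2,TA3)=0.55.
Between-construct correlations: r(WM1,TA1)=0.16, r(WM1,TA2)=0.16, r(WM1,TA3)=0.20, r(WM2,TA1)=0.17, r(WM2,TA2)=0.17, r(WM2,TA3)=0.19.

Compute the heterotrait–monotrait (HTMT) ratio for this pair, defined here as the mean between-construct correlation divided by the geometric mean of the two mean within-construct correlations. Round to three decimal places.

Between-construct mean = 1.05/6 = 0.1750.
Mean within-WM = 0.77/1 = 0.7700; mean within-TA = 1.69/3 = 0.5633.
Geometric mean = √(0.7700 × 0.5633) = 0.6586.
HTMT = 0.1750 / 0.6586 = 0.266.

0.266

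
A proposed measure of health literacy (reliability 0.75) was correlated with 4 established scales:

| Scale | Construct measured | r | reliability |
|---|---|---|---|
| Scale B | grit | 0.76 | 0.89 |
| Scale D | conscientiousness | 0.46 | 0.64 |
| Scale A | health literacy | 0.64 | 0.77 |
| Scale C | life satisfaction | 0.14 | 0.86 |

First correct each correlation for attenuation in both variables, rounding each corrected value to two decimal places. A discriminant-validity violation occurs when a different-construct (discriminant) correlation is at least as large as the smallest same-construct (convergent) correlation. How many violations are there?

1

Disattenuated r (r / √(r_scale · r_new)):
  Scale B (disc): 0.76 / √(0.89·0.75) = 0.93
  Scale D (disc): 0.46 / √(0.64·0.75) = 0.66
  Scale A (conv): 0.64 / √(0.77·0.75) = 0.84
  Scale C (disc): 0.14 / √(0.86·0.75) = 0.17
Smallest convergent = 0.84. Discriminant values: 0.93, 0.66, 0.17; count ≥ 0.84 → 1.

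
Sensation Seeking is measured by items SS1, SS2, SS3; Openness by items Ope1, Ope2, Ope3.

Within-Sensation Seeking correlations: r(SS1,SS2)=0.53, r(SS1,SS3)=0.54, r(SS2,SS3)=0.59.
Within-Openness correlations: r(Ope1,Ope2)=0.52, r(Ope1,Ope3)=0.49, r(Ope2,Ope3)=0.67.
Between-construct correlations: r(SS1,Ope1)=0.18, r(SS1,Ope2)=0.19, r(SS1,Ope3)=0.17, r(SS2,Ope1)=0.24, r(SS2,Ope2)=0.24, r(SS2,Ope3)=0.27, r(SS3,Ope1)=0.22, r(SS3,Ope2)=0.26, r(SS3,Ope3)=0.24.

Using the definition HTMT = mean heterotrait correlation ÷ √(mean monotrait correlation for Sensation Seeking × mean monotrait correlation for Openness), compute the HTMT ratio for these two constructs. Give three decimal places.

Mean heterotrait r = 2.01/9 = 0.2233.
Mean within-SS = 1.66/3 = 0.5533; mean within-Ope = 1.68/3 = 0.5600.
Geometric mean = √(0.5533 × 0.5600) = 0.5566.
HTMT = 0.2233 / 0.5566 = 0.401.

0.401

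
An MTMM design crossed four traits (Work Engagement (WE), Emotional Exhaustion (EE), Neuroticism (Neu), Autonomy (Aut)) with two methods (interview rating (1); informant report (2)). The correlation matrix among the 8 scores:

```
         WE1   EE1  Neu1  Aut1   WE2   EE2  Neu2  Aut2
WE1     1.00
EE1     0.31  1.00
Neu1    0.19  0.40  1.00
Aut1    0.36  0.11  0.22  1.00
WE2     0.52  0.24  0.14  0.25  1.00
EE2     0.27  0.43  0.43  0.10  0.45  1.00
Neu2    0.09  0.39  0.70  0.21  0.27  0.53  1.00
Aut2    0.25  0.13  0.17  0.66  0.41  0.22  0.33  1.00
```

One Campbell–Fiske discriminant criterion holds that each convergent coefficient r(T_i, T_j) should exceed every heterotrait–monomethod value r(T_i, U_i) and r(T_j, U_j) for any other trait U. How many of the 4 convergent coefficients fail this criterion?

1

Each convergent coefficient versus the relevant comparison correlations:
WE (methods 1·2): 0.52 vs {0.31, 0.45, 0.19, 0.27, 0.36, 0.41} → pass.
EE (methods 1·2): 0.43 vs {0.31, 0.45, 0.40, 0.53, 0.11, 0.22} → fail.
Neu (methods 1·2): 0.70 vs {0.19, 0.27, 0.40, 0.53, 0.22, 0.33} → pass.
Aut (methods 1·2): 0.66 vs {0.36, 0.41, 0.11, 0.22, 0.22, 0.33} → pass.
1 of 4 fail.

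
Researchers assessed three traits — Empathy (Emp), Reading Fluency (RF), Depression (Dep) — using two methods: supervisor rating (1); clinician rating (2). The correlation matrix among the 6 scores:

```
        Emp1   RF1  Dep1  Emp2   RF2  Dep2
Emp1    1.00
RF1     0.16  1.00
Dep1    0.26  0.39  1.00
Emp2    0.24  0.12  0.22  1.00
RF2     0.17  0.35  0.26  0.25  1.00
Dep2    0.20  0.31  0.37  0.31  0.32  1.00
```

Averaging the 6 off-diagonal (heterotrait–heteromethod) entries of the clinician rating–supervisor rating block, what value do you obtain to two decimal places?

0.21

HTHM values (method 2 × method 1): 0.12, 0.22, 0.17, 0.26, 0.20, 0.31; mean = 1.28/6 = 0.21.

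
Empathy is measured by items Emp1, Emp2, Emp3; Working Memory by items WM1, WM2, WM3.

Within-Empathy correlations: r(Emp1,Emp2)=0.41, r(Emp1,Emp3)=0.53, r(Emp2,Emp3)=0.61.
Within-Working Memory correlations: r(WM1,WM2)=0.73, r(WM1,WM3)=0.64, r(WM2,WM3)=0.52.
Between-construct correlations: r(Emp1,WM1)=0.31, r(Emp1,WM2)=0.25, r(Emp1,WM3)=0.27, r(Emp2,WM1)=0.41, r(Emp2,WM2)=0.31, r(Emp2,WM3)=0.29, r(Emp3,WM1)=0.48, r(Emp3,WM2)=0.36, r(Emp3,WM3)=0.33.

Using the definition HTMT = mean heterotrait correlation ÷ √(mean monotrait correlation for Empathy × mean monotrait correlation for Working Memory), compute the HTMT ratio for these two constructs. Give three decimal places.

Between-construct mean = 3.01/9 = 0.3344.
Mean within-Emp = 1.55/3 = 0.5167; mean within-WM = 1.89/3 = 0.6300.
Geometric mean = √(0.5167 × 0.6300) = 0.5705.
HTMT = 0.3344 / 0.5705 = 0.586.

0.586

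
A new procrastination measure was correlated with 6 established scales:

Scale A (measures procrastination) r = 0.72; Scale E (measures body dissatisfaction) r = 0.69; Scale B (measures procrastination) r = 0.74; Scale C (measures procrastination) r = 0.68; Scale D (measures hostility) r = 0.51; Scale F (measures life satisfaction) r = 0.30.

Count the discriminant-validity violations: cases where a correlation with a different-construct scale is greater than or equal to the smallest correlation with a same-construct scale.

Convergent (same construct = procrastination): Scale A, Scale B, Scale C.
Smallest convergent = 0.68. Discriminant values: 0.69, 0.51, 0.30; count ≥ 0.68 → 1.

1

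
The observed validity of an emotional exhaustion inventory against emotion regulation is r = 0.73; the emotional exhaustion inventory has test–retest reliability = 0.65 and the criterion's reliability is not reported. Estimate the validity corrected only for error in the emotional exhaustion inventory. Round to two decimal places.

Single correction: r_c = r_obs / √r_xx = 0.73 / √0.65 = 0.73 / 0.8062 ≈ 0.91.

0.91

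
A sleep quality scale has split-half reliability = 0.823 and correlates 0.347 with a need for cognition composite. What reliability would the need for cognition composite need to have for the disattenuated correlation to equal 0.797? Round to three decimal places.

r_true = r_obs / √(r_xx · r_yy) ⇒ 0.797 = 0.347 / √(0.823 · r_yy).
√(0.823 · r_yy) = 0.347 / 0.797 = 0.4354; 0.823 · r_yy = 0.1896; r_yy = 0.1896 / 0.823 ≈ 0.230.

0.230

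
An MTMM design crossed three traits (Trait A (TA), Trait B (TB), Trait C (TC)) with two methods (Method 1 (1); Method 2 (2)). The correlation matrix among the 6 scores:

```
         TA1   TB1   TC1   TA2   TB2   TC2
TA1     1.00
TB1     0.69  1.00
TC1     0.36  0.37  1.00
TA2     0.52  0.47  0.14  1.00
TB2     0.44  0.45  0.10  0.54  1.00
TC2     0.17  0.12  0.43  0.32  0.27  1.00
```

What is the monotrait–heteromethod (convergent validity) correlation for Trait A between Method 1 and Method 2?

0.52

Same trait (TA), different methods: r(TA1, TA2) = 0.52.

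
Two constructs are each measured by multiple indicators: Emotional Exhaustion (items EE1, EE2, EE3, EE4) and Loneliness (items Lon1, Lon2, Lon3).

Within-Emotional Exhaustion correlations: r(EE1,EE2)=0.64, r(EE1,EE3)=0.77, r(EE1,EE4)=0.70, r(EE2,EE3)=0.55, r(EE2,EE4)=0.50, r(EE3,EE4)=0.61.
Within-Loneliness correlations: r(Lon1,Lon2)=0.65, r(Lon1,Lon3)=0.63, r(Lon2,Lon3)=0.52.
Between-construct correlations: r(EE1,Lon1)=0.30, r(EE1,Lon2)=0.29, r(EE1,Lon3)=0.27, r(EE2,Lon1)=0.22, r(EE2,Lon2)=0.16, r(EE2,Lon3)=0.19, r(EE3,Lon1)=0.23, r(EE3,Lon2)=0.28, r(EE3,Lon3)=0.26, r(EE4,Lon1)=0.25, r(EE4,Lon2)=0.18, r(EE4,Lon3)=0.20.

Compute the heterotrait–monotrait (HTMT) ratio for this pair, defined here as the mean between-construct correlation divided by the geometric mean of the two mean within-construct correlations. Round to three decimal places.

0.384

Mean heterotrait r = 2.83/12 = 0.2358.
Mean within-EE = 3.77/6 = 0.6283; mean within-Lon = 1.80/3 = 0.6000.
Geometric mean = √(0.6283 × 0.6000) = 0.6140.
HTMT = 0.2358 / 0.6140 = 0.384.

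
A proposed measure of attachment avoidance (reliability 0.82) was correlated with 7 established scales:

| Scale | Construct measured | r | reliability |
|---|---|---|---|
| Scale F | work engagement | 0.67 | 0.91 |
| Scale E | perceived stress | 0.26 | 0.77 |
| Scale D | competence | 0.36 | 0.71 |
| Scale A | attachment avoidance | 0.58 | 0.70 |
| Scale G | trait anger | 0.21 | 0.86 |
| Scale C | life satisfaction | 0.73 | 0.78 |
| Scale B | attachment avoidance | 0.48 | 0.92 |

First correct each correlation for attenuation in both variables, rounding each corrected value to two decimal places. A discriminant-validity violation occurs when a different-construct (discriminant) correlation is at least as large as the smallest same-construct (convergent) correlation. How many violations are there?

2

Disattenuated r (r / √(r_scale · r_new)):
  Scale F (disc): 0.67 / √(0.91·0.82) = 0.78
  Scale E (disc): 0.26 / √(0.77·0.82) = 0.33
  Scale D (disc): 0.36 / √(0.71·0.82) = 0.47
  Scale A (conv): 0.58 / √(0.70·0.82) = 0.77
  Scale G (disc): 0.21 / √(0.86·0.82) = 0.25
  Scale C (disc): 0.73 / √(0.78·0.82) = 0.91
  Scale B (conv): 0.48 / √(0.92·0.82) = 0.55
Smallest convergent = 0.55. Discriminant values: 0.78, 0.33, 0.47, 0.25, 0.91; count ≥ 0.55 → 2.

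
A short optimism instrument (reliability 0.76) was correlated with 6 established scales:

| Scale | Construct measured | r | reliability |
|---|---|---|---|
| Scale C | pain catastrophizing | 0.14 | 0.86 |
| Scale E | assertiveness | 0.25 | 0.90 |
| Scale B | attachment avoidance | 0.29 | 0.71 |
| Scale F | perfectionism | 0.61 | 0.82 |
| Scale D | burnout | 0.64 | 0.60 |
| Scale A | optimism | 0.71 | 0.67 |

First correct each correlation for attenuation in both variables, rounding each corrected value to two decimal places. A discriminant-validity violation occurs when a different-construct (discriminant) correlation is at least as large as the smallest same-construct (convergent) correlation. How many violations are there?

0

Disattenuated r (r / √(r_scale · r_new)):
  Scale C (disc): 0.14 / √(0.86·0.76) = 0.17
  Scale E (disc): 0.25 / √(0.90·0.76) = 0.30
  Scale B (disc): 0.29 / √(0.71·0.76) = 0.39
  Scale F (disc): 0.61 / √(0.82·0.76) = 0.77
  Scale D (disc): 0.64 / √(0.60·0.76) = 0.95
  Scale A (conv): 0.71 / √(0.67·0.76) = 0.99
Smallest convergent = 0.99. Discriminant values: 0.17, 0.30, 0.39, 0.77, 0.95; count ≥ 0.99 → 0.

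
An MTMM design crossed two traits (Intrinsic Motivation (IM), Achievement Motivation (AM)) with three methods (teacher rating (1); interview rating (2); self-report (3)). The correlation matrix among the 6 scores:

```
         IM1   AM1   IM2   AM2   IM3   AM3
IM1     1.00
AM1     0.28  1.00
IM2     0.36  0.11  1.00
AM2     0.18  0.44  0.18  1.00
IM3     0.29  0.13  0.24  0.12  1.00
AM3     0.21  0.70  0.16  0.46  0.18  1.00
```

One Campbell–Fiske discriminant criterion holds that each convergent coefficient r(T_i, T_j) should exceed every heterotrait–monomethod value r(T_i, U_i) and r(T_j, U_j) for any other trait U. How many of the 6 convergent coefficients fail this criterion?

Convergent coefficients and their comparison sets:
IM (methods 1·2): 0.36 vs {0.28, 0.18} → pass.
IM (methods 1·3): 0.29 vs {0.28, 0.18} → pass.
IM (methods 2·3): 0.24 vs {0.18, 0.18} → pass.
AM (methods 1·2): 0.44 vs {0.28, 0.18} → pass.
AM (methods 1·3): 0.70 vs {0.28, 0.18} → pass.
AM (methods 2·3): 0.46 vs {0.18, 0.18} → pass.
0 of 6 fail.

0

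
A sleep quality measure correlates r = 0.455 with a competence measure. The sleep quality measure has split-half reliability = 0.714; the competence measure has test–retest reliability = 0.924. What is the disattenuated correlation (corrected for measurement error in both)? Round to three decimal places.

0.560

r_true = r_obs / √(r_xx · r_yy) = 0.455 / √(0.714 × 0.924) = 0.455 / √0.659736 = 0.455 / 0.8122 ≈ 0.560.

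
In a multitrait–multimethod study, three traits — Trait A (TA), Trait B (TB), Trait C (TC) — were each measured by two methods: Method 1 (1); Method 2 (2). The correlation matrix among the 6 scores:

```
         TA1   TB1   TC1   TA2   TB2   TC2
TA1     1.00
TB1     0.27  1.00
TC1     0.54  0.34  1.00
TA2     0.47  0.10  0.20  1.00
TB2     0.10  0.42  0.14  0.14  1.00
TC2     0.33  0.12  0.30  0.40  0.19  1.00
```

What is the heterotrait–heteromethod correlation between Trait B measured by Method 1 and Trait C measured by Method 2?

0.12

Different traits and methods: r(TB1, TC2) = 0.12.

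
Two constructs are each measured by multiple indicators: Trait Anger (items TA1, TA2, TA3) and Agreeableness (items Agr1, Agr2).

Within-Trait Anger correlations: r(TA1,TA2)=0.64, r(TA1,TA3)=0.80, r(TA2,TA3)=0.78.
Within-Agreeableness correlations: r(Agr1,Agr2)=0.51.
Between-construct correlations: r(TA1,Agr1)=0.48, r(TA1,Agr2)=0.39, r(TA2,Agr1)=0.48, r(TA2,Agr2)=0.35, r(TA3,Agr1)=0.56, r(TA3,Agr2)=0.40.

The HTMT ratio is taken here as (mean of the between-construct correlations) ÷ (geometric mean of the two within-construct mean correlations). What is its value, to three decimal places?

Between-construct mean = 2.66/6 = 0.4433.
Mean within-TA = 2.22/3 = 0.7400; mean within-Agr = 0.51/1 = 0.5100.
Geometric mean = √(0.7400 × 0.5100) = 0.6143.
HTMT = 0.4433 / 0.6143 = 0.722.

0.722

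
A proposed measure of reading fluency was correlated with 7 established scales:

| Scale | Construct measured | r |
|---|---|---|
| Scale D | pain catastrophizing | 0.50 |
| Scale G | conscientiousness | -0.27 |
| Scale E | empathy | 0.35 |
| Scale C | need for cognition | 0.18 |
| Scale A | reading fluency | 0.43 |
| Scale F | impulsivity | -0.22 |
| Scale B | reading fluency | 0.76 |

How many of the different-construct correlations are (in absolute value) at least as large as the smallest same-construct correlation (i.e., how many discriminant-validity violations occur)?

1

Convergent (same construct = reading fluency): Scale A, Scale B.
Smallest convergent = 0.43. Discriminant |r|: 0.50, 0.27, 0.35, 0.18, 0.22; count ≥ 0.43 → 1.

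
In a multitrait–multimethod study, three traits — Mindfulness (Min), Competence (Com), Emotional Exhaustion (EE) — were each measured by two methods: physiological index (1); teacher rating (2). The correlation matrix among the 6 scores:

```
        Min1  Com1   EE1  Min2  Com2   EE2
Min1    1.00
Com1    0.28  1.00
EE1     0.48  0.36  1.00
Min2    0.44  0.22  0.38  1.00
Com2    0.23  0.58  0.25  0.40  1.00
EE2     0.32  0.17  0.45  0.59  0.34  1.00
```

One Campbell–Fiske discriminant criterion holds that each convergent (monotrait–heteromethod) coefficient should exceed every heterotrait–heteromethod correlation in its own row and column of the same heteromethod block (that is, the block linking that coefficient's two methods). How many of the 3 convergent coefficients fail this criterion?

0

Checking each validity diagonal entry against its comparison values:
Min (methods 1·2): 0.44 vs {0.23, 0.22, 0.32, 0.38} → pass.
Com (methods 1·2): 0.58 vs {0.22, 0.23, 0.17, 0.25} → pass.
EE (methods 1·2): 0.45 vs {0.38, 0.32, 0.25, 0.17} → pass.
0 of 3 fail.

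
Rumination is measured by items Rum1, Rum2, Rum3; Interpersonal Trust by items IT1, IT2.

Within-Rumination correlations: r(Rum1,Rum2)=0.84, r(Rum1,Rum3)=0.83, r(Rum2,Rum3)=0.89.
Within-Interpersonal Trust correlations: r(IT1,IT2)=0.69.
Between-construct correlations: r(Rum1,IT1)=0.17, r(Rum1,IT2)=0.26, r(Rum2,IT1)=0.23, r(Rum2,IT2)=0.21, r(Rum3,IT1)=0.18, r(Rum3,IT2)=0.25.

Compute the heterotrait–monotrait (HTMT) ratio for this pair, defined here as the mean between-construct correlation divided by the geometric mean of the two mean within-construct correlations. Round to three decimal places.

Mean heterotrait r = 1.30/6 = 0.2167.
Mean within-Rum = 2.56/3 = 0.8533; mean within-IT = 0.69/1 = 0.6900.
Geometric mean = √(0.8533 × 0.6900) = 0.7673.
HTMT = 0.2167 / 0.7673 = 0.282.

0.282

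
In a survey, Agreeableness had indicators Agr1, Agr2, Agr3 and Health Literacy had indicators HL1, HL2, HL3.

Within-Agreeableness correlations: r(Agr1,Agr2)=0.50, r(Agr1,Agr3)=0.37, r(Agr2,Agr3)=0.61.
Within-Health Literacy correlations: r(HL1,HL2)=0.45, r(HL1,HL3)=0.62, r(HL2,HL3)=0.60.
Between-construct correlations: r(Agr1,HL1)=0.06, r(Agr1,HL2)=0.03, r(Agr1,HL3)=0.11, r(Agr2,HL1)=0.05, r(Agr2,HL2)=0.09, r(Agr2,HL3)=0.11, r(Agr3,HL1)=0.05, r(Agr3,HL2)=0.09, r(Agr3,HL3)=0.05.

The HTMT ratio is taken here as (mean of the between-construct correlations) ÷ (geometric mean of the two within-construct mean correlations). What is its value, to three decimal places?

Mean heterotrait r = 0.64/9 = 0.0711.
Mean within-Agr = 1.48/3 = 0.4933; mean within-HL = 1.67/3 = 0.5567.
Geometric mean = √(0.4933 × 0.5567) = 0.5240.
HTMT = 0.0711 / 0.5240 = 0.136.

0.136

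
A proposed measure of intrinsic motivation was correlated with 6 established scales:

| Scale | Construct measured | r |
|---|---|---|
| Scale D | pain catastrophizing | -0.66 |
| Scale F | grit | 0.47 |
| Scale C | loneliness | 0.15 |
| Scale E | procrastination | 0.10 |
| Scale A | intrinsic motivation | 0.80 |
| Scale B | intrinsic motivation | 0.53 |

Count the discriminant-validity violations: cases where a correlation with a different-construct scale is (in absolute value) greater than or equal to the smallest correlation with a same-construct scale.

Convergent (same construct = intrinsic motivation): Scale A, Scale B.
Smallest convergent = 0.53. Discriminant |r|: 0.66, 0.47, 0.15, 0.10; count ≥ 0.53 → 1.

1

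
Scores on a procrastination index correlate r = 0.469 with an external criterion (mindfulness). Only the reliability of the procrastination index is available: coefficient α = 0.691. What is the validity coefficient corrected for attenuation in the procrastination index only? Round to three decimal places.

Single correction: r_c = r_obs / √r_xx = 0.469 / √0.691 = 0.469 / 0.8313 ≈ 0.564.

0.564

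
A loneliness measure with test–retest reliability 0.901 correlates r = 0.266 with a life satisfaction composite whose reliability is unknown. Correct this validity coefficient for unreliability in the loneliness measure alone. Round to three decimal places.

0.280

Single correction: r_c = r_obs / √r_xx = 0.266 / √0.901 = 0.266 / 0.9492 ≈ 0.280.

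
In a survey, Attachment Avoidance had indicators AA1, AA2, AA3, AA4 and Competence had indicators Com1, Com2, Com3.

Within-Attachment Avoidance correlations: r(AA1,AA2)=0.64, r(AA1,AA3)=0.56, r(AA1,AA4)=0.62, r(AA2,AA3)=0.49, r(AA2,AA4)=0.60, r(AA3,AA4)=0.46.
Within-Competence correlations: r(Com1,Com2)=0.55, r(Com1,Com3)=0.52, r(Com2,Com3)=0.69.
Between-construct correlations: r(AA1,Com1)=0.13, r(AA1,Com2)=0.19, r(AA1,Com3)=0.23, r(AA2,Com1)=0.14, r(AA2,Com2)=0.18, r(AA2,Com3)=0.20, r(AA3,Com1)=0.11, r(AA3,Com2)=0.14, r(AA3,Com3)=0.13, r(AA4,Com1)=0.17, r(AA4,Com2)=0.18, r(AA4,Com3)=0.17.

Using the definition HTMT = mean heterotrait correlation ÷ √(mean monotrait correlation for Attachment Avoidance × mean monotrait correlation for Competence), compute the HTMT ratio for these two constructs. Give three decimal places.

0.286

Mean heterotrait r = 1.97/12 = 0.1642.
Mean within-AA = 3.37/6 = 0.5617; mean within-Com = 1.76/3 = 0.5867.
Geometric mean = √(0.5617 × 0.5867) = 0.5741.
HTMT = 0.1642 / 0.5741 = 0.286.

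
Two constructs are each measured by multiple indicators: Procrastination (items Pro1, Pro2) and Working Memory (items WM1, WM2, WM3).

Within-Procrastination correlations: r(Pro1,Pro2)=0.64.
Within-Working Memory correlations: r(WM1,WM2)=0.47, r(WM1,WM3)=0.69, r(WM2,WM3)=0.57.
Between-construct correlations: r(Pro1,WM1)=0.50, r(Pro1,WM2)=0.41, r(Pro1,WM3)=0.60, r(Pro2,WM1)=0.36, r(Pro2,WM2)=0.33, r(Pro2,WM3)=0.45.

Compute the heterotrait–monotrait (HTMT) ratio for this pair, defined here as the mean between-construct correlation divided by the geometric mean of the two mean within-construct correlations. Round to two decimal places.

0.73

Between-construct mean = 2.65/6 = 0.4417.
Mean within-Pro = 0.64/1 = 0.6400; mean within-WM = 1.73/3 = 0.5767.
Geometric mean = √(0.6400 × 0.5767) = 0.6075.
HTMT = 0.4417 / 0.6075 = 0.73.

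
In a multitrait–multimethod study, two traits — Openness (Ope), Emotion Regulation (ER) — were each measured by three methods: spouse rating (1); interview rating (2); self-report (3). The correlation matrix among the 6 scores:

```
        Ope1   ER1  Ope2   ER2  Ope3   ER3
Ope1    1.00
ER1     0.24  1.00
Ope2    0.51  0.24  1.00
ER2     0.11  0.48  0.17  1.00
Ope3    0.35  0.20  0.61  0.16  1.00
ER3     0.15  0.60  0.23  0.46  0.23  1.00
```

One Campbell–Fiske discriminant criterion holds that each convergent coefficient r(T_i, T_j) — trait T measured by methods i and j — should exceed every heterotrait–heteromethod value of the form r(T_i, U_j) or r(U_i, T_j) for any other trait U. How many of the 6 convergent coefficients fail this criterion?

Checking each validity diagonal entry against its comparison values:
Ope (methods 1·2): 0.51 vs {0.11, 0.24} → pass.
Ope (methods 1·3): 0.35 vs {0.15, 0.20} → pass.
Ope (methods 2·3): 0.61 vs {0.23, 0.16} → pass.
ER (methods 1·2): 0.48 vs {0.24, 0.11} → pass.
ER (methods 1·3): 0.60 vs {0.20, 0.15} → pass.
ER (methods 2·3): 0.46 vs {0.16, 0.23} → pass.
0 of 6 fail.

0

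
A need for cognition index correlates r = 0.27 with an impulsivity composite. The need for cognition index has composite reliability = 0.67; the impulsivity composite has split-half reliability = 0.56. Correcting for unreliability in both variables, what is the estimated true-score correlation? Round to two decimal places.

0.44

r_true = r_obs / √(r_xx · r_yy) = 0.27 / √(0.67 × 0.56) = 0.27 / √0.3752 = 0.27 / 0.6125 ≈ 0.44.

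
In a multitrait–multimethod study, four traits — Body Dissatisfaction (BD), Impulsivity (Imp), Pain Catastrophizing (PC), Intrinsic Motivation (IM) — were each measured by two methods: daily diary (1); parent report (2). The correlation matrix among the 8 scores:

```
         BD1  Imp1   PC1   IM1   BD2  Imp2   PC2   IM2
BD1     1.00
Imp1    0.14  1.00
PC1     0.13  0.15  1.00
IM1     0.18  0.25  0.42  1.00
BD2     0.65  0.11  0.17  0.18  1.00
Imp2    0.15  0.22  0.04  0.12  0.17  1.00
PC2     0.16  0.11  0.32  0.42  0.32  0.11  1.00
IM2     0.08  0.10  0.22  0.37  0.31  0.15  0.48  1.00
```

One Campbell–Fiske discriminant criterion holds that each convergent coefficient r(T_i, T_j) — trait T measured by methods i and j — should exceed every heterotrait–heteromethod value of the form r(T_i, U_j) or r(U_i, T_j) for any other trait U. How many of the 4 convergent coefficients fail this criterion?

Checking each validity diagonal entry against its comparison values:
BD (methods 1·2): 0.65 vs {0.15, 0.11, 0.16, 0.17, 0.08, 0.18} → pass.
Imp (methods 1·2): 0.22 vs {0.11, 0.15, 0.11, 0.04, 0.10, 0.12} → pass.
PC (methods 1·2): 0.32 vs {0.17, 0.16, 0.04, 0.11, 0.22, 0.42} → fail.
IM (methods 1·2): 0.37 vs {0.18, 0.08, 0.12, 0.10, 0.42, 0.22} → fail.
2 of 4 fail.

2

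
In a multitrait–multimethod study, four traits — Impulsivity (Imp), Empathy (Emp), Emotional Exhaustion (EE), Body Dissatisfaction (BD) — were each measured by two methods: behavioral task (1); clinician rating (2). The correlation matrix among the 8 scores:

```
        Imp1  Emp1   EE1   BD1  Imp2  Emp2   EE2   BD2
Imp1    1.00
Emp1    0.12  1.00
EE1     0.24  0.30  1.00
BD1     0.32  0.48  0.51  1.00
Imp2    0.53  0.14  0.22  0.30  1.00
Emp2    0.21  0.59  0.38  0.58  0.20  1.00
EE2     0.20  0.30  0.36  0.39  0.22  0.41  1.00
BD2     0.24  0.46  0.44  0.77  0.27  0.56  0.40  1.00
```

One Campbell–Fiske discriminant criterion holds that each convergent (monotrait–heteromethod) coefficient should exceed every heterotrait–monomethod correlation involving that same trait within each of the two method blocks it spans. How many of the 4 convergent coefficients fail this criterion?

Convergent coefficients and their comparison sets:
Imp (methods 1·2): 0.53 vs {0.12, 0.20, 0.24, 0.22, 0.32, 0.27} → pass.
Emp (methods 1·2): 0.59 vs {0.12, 0.20, 0.30, 0.41, 0.48, 0.56} → pass.
EE (methods 1·2): 0.36 vs {0.24, 0.22, 0.30, 0.41, 0.51, 0.40} → fail.
BD (methods 1·2): 0.77 vs {0.32, 0.27, 0.48, 0.56, 0.51, 0.40} → pass.
1 of 4 fail.

1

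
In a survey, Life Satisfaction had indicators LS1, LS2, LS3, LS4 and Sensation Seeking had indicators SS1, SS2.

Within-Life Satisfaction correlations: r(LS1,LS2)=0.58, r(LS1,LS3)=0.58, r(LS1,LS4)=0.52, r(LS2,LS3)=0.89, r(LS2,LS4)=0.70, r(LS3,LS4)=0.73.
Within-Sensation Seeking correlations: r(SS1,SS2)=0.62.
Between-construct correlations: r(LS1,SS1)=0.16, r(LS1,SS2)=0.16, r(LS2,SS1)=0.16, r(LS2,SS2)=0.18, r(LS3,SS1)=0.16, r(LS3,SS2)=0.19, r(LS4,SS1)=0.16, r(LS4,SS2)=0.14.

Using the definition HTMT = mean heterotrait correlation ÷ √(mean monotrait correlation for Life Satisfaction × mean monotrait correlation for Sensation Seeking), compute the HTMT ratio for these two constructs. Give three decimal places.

Mean heterotrait r = 1.31/8 = 0.1638.
Mean within-LS = 4.00/6 = 0.6667; mean within-SS = 0.62/1 = 0.6200.
Geometric mean = √(0.6667 × 0.6200) = 0.6429.
HTMT = 0.1638 / 0.6429 = 0.255.

0.255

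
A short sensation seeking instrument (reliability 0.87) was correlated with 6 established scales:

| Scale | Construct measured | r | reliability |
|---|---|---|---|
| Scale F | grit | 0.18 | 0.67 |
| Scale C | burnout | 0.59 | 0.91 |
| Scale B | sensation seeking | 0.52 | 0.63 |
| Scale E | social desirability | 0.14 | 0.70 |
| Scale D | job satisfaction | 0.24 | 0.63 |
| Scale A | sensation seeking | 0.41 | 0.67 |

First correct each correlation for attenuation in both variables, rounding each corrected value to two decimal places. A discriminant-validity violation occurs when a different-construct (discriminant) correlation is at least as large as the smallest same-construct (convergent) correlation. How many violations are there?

1

Disattenuated r (r / √(r_scale · r_new)):
  Scale F (disc): 0.18 / √(0.67·0.87) = 0.24
  Scale C (disc): 0.59 / √(0.91·0.87) = 0.66
  Scale B (conv): 0.52 / √(0.63·0.87) = 0.70
  Scale E (disc): 0.14 / √(0.70·0.87) = 0.18
  Scale D (disc): 0.24 / √(0.63·0.87) = 0.32
  Scale A (conv): 0.41 / √(0.67·0.87) = 0.54
Smallest convergent = 0.54. Discriminant values: 0.24, 0.66, 0.18, 0.32; count ≥ 0.54 → 1.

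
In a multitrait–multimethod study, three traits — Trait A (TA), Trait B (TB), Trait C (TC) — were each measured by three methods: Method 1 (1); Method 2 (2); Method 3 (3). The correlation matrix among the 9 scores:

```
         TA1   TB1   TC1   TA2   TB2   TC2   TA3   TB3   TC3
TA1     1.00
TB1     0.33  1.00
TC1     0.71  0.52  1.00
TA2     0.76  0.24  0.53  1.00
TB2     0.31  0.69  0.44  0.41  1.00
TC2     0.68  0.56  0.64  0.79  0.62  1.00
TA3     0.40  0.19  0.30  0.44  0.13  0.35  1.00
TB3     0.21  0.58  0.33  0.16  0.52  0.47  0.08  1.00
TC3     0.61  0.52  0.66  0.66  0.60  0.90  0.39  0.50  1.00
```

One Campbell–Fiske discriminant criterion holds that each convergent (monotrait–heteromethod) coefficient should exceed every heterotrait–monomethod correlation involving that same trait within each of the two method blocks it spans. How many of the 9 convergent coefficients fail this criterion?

Convergent coefficients and their comparison sets:
TA (methods 1·2): 0.76 vs {0.33, 0.41, 0.71, 0.79} → fail.
TA (methods 1·3): 0.40 vs {0.33, 0.08, 0.71, 0.39} → fail.
TA (methods 2·3): 0.44 vs {0.41, 0.08, 0.79, 0.39} → fail.
TB (methods 1·2): 0.69 vs {0.33, 0.41, 0.52, 0.62} → pass.
TB (methods 1·3): 0.58 vs {0.33, 0.08, 0.52, 0.50} → pass.
TB (methods 2·3): 0.52 vs {0.41, 0.08, 0.62, 0.50} → fail.
TC (methods 1·2): 0.64 vs {0.71, 0.79, 0.52, 0.62} → fail.
TC (methods 1·3): 0.66 vs {0.71, 0.39, 0.52, 0.50} → fail.
TC (methods 2·3): 0.90 vs {0.79, 0.39, 0.62, 0.50} → pass.
6 of 9 fail.

6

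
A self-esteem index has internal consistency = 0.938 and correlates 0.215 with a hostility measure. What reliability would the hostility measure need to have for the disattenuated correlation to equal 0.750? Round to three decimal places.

0.088

r_true = r_obs / √(r_xx · r_yy) ⇒ 0.750 = 0.215 / √(0.938 · r_yy).
√(0.938 · r_yy) = 0.215 / 0.750 = 0.2867; 0.938 · r_yy = 0.0822; r_yy = 0.0822 / 0.938 ≈ 0.088.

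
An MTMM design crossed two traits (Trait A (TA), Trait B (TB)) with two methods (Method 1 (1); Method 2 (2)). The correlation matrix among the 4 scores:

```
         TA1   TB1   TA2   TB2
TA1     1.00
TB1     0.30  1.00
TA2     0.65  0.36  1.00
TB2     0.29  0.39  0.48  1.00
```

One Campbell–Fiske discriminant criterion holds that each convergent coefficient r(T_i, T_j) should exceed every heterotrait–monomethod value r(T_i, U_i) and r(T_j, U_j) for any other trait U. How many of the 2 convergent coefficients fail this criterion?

Each convergent coefficient versus the relevant comparison correlations:
TA (methods 1·2): 0.65 vs {0.30, 0.48} → pass.
TB (methods 1·2): 0.39 vs {0.30, 0.48} → fail.
1 of 2 fail.

1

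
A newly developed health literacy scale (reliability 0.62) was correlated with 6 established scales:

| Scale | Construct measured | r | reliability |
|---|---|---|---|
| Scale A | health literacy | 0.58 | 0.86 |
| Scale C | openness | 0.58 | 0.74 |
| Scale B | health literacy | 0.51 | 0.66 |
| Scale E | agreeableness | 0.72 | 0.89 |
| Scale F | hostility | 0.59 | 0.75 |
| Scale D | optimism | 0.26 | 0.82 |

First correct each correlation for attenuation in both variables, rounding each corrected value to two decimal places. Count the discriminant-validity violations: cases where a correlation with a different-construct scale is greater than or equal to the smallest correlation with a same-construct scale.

3

Disattenuated r (r / √(r_scale · r_new)):
  Scale A (conv): 0.58 / √(0.86·0.62) = 0.79
  Scale C (disc): 0.58 / √(0.74·0.62) = 0.86
  Scale B (conv): 0.51 / √(0.66·0.62) = 0.80
  Scale E (disc): 0.72 / √(0.89·0.62) = 0.97
  Scale F (disc): 0.59 / √(0.75·0.62) = 0.87
  Scale D (disc): 0.26 / √(0.82·0.62) = 0.36
Smallest convergent = 0.79. Discriminant values: 0.86, 0.97, 0.87, 0.36; count ≥ 0.79 → 3.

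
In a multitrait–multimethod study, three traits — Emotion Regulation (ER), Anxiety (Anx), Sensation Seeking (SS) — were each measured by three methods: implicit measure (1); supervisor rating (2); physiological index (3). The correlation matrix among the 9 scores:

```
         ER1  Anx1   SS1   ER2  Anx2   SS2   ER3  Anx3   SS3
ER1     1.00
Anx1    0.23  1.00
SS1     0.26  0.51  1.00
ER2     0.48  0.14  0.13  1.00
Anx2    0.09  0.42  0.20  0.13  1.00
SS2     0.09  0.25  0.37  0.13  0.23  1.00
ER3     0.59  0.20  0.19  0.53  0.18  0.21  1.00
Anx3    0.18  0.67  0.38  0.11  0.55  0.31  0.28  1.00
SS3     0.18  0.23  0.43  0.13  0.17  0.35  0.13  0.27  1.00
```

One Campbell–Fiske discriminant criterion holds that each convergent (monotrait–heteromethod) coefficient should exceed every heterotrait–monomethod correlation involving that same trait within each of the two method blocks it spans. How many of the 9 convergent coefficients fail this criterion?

Each convergent coefficient versus the relevant comparison correlations:
ER (methods 1·2): 0.48 vs {0.23, 0.13, 0.26, 0.13} → pass.
ER (methods 1·3): 0.59 vs {0.23, 0.28, 0.26, 0.13} → pass.
ER (methods 2·3): 0.53 vs {0.13, 0.28, 0.13, 0.13} → pass.
Anx (methods 1·2): 0.42 vs {0.23, 0.13, 0.51, 0.23} → fail.
Anx (methods 1·3): 0.67 vs {0.23, 0.28, 0.51, 0.27} → pass.
Anx (methods 2·3): 0.55 vs {0.13, 0.28, 0.23, 0.27} → pass.
SS (methods 1·2): 0.37 vs {0.26, 0.13, 0.51, 0.23} → fail.
SS (methods 1·3): 0.43 vs {0.26, 0.13, 0.51, 0.27} → fail.
SS (methods 2·3): 0.35 vs {0.13, 0.13, 0.23, 0.27} → pass.
3 of 9 fail.

3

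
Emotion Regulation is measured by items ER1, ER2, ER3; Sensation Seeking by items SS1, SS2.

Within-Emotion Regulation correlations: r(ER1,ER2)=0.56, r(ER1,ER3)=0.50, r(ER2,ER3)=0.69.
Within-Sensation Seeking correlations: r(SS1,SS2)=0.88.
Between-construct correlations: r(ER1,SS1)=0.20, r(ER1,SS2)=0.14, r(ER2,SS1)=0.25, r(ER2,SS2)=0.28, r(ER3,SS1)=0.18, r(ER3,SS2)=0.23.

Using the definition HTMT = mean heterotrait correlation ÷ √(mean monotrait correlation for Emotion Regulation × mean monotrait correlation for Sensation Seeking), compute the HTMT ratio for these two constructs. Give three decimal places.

Mean heterotrait r = 1.28/6 = 0.2133.
Mean within-ER = 1.75/3 = 0.5833; mean within-SS = 0.88/1 = 0.8800.
Geometric mean = √(0.5833 × 0.8800) = 0.7165.
HTMT = 0.2133 / 0.7165 = 0.298.

0.298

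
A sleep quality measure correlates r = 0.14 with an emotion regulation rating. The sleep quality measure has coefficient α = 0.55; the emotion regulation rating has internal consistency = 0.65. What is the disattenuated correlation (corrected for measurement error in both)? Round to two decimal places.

0.23

r_true = r_obs / √(r_xx · r_yy) = 0.14 / √(0.55 × 0.65) = 0.14 / √0.3575 = 0.14 / 0.5979 ≈ 0.23.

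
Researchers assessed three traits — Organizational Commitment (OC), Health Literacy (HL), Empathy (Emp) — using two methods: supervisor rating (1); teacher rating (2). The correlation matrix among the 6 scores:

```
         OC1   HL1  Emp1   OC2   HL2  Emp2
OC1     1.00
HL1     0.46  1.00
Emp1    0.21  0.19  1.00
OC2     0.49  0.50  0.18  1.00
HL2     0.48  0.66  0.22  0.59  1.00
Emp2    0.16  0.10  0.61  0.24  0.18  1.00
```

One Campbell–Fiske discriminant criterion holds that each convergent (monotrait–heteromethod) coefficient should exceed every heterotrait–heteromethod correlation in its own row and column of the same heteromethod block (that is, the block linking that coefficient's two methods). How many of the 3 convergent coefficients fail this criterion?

Checking each validity diagonal entry against its comparison values:
OC (methods 1·2): 0.49 vs {0.48, 0.50, 0.16, 0.18} → fail.
HL (methods 1·2): 0.66 vs {0.50, 0.48, 0.10, 0.22} → pass.
Emp (methods 1·2): 0.61 vs {0.18, 0.16, 0.22, 0.10} → pass.
1 of 3 fail.

1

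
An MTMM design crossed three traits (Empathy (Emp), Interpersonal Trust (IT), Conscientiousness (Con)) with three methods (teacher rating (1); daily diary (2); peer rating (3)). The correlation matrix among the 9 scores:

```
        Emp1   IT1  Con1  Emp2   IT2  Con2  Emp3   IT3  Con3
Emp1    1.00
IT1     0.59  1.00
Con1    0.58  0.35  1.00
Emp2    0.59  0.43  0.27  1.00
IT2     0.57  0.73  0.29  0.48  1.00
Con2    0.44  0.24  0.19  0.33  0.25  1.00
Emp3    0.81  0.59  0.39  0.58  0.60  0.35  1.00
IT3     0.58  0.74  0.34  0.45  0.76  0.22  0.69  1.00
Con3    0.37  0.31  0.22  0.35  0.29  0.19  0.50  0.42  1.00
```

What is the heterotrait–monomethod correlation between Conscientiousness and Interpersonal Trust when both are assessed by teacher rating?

0.35

Different traits, same method: r(Con1, IT1) = 0.35.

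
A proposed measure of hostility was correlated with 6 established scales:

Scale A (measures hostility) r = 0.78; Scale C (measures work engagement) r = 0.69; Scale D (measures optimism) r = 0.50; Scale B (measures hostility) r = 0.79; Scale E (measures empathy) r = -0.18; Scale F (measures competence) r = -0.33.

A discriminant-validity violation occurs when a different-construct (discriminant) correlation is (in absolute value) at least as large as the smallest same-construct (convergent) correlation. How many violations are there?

Convergent (same construct = hostility): Scale A, Scale B.
Smallest convergent = 0.78. Discriminant |r|: 0.69, 0.50, 0.18, 0.33; count ≥ 0.78 → 0.

0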